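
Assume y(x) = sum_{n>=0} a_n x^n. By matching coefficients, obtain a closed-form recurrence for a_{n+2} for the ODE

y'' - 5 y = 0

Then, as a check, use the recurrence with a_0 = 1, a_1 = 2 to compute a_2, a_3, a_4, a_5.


Substitute y = sum_n a_n x^n into y'' + (const) y = 0.
y''(x) = sum_{n>=0} (n+2)(n+1) a_{n+2} x^n.
The ODE becomes sum_n [(n+2)(n+1) a_{n+2} - 5 a_n] x^n = 0.
Setting each coefficient to zero gives the recurrence:
  (n+2)(n+1) a_{n+2} - 5 a_n = 0,
  a_{n+2} = 5 / ((n+1)(n+2)) a_n.

Check with a_0 = 1, a_1 = 2 (apply the recurrence for n = 0, 1, 2, 3): a_0 = 1, a_1 = 2, a_2 = 5/2, a_3 = 5/3, a_4 = 25/24, a_5 = 5/12.

a_{n+2} = 5/((n+1)(n+2)) * a_n; check: a_0 = 1, a_1 = 2, a_2 = 5/2, a_3 = 5/3, a_4 = 25/24, a_5 = 5/12


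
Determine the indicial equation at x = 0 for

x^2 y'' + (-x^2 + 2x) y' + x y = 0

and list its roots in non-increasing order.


Divide by x^2 to reach normal form y'' + P_1(x) y' + P_2(x) y = 0 with P_1(x) = -1 + 2/x and P_2(x) = 1/x.
x = 0 is a singular point because the y'-coefficient -1 + 2/x has a pole at x = 0 and the y-coefficient 1/x has a pole at x = 0.
It is a regular singular point because x P_1(x) = p(x) = 2 - x and x^2 P_2(x) = q(x) = x are polynomials, hence analytic at x = 0.
p(0) = 2,  q(0) = 0.
Indicial equation: r(r-1) + p(0) r + q(0) = 0, i.e. r^2 + (p(0) - 1) r + q(0) = 0, i.e. r^2 + 1 r = 0.
Discriminant: (1)^2 - 4(0) = 1, so r = (-1 ± 1)/2.
Solving: r_1 = 0, r_2 = -1.

indicial: r^2 + 1 r = 0; roots r_1 = 0, r_2 = -1


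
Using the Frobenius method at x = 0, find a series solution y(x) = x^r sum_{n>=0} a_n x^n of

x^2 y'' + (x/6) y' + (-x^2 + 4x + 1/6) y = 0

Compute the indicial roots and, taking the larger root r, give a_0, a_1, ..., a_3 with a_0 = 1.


Write in Frobenius form y'' + (p(x)/x) y' + (q(x)/x^2) y = 0:
  p(x) = 1/6,  q(x) = -x^2 + 4x + 1/6.
Indicial equation: r(r-1) + (1/6) r + (1/6) = 0 -> roots r_1 = 1/2, r_2 = 1/3.
Take r = r_1 = 1/2. Let y(x) = x^r sum_{n>=0} a_n x^n with a_0 = 1.
Substitute y = x^r sum a_n x^n and match x^{r+n}. The recurrence is
  D(n) a_n + 4 a_{n-1} - 1 a_{n-2} = 0,  where D(n) = (r+n)(r+n-1) + (1/6)(r+n) + (1/6).
  a_n = [-4 a_{n-1} + 1 a_{n-2}] / D(n).
Since the indicial polynomial factors as (r - r_1)(r - r_2), D(n) = (r_1 + n - r_1)(r_1 + n - r_2) = n(n + 1/6).
Evaluating step by step (a_0 = 1):
  n = 1: D(1) = 1(1 + 1/6) = 7/6; numerator = -4(1) = -4; a_1 = (-4)/(7/6) = -24/7
  n = 2: D(2) = 2(2 + 1/6) = 13/3; numerator = -4(-24/7) + 1(1) = 103/7; a_2 = (103/7)/(13/3) = 309/91
  n = 3: D(3) = 3(3 + 1/6) = 19/2; numerator = -4(309/91) + 1(-24/7) = -1548/91; a_3 = (-1548/91)/(19/2) = -3096/1729

r = 1/2; a_0 = 1; a_1 = -24/7; a_2 = 309/91; a_3 = -3096/1729


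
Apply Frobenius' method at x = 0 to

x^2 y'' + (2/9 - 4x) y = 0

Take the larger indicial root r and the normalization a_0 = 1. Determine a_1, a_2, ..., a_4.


Write in Frobenius form y'' + (p(x)/x) y' + (q(x)/x^2) y = 0:
  p(x) = 0,  q(x) = 2/9 - 4x.
Indicial equation: r(r-1) + (0) r + (2/9) = 0 -> roots r_1 = 2/3, r_2 = 1/3.
Take r = r_1 = 2/3. Let y(x) = x^r sum_{n>=0} a_n x^n with a_0 = 1.
Substitute y = x^r sum a_n x^n and match x^{r+n}. The recurrence is
  D(n) a_n - 4 a_{n-1} = 0,  where D(n) = (r+n)(r+n-1) + (0)(r+n) + (2/9).
  a_n = 4 / D(n) * a_{n-1}.
Since the indicial polynomial factors as (r - r_1)(r - r_2), D(n) = (r_1 + n - r_1)(r_1 + n - r_2) = n(n + 1/3).
Evaluating step by step (a_0 = 1):
  n = 1: D(1) = 1(1 + 1/3) = 4/3; numerator = 4(1) = 4; a_1 = (4)/(4/3) = 3
  n = 2: D(2) = 2(2 + 1/3) = 14/3; numerator = 4(3) = 12; a_2 = (12)/(14/3) = 18/7
  n = 3: D(3) = 3(3 + 1/3) = 10; numerator = 4(18/7) = 72/7; a_3 = (72/7)/(10) = 36/35
  n = 4: D(4) = 4(4 + 1/3) = 52/3; numerator = 4(36/35) = 144/35; a_4 = (144/35)/(52/3) = 108/455

r = 2/3; a_0 = 1; a_1 = 3; a_2 = 18/7; a_3 = 36/35; a_4 = 108/455


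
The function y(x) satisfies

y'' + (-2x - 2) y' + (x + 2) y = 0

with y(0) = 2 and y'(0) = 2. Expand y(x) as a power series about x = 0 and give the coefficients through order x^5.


Ansatz: y(x) = sum_{n>=0} a_n x^n, so y'(x) = sum_{n>=1} n a_n x^(n-1) and y''(x) = sum_{n>=2} n(n-1) a_n x^(n-2).
Substitute into P(x) y'' + Q(x) y' + R(x) y = 0 with P(x) = 1, Q(x) = -2x - 2, R(x) = x + 2, and match powers of x.
Initial conditions: a_0 = 2, a_1 = 2.
Setting the coefficient of each power of x to zero and solving order by order (substituting the coefficients already found):
  x^0: 2 a_2 - 2 a_1 + 2 a_0 = 0  ->  2 a_2 = 2 a_1 - 2 a_0 = 0  ->  a_2 = 0
  x^1: 6 a_3 - 4 a_2 + a_0 = 0  ->  6 a_3 = 4 a_2 - a_0 = -2  ->  a_3 = -1/3
  x^2: 12 a_4 - 6 a_3 - 2 a_2 + a_1 = 0  ->  12 a_4 = 6 a_3 + 2 a_2 - a_1 = -4  ->  a_4 = -1/3
  x^3: 20 a_5 - 8 a_4 - 4 a_3 + a_2 = 0  ->  20 a_5 = 8 a_4 + 4 a_3 - a_2 = -4  ->  a_5 = -1/5
Truncated series: y(x) = 2 + 2 x - (1/3) x^3 - (1/3) x^4 - (1/5) x^5 + O(x^6).

a_0 = 2; a_1 = 2; a_2 = 0; a_3 = -1/3; a_4 = -1/3; a_5 = -1/5


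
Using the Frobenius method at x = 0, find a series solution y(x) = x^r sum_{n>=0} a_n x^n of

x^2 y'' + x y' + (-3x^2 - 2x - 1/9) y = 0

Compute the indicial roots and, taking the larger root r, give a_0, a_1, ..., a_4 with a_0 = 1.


Write in Frobenius form y'' + (p(x)/x) y' + (q(x)/x^2) y = 0:
  p(x) = 1,  q(x) = -3x^2 - 2x - 1/9.
Indicial equation: r(r-1) + (1) r + (-1/9) = 0 -> roots r_1 = 1/3, r_2 = -1/3.
Take r = r_1 = 1/3. Let y(x) = x^r sum_{n>=0} a_n x^n with a_0 = 1.
Substitute y = x^r sum a_n x^n and match x^{r+n}. The recurrence is
  D(n) a_n - 2 a_{n-1} - 3 a_{n-2} = 0,  where D(n) = (r+n)(r+n-1) + (1)(r+n) + (-1/9).
  a_n = [2 a_{n-1} + 3 a_{n-2}] / D(n).
Since the indicial polynomial factors as (r - r_1)(r - r_2), D(n) = (r_1 + n - r_1)(r_1 + n - r_2) = n(n + 2/3).
Evaluating step by step (a_0 = 1):
  n = 1: D(1) = 1(1 + 2/3) = 5/3; numerator = 2(1) = 2; a_1 = (2)/(5/3) = 6/5
  n = 2: D(2) = 2(2 + 2/3) = 16/3; numerator = 2(6/5) + 3(1) = 27/5; a_2 = (27/5)/(16/3) = 81/80
  n = 3: D(3) = 3(3 + 2/3) = 11; numerator = 2(81/80) + 3(6/5) = 45/8; a_3 = (45/8)/(11) = 45/88
  n = 4: D(4) = 4(4 + 2/3) = 56/3; numerator = 2(45/88) + 3(81/80) = 3573/880; a_4 = (3573/880)/(56/3) = 10719/49280

r = 1/3; a_0 = 1; a_1 = 6/5; a_2 = 81/80; a_3 = 45/88; a_4 = 10719/49280


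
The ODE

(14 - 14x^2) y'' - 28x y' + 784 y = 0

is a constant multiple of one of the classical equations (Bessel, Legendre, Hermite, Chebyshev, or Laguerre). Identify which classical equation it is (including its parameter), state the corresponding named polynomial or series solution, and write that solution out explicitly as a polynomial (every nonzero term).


All three coefficients share the factor 14; dividing through by 14 gives  (1 - x^2) y'' - 2x y' + 56 y = 0.
This matches the Legendre equation (1 - x^2) y'' - 2x y' + n(n+1) y = 0 (note the -2x y' term) with n(n+1) = 56, so n = 7; the polynomial solution is P_7(x).
With y = sum_k a_k x^k, matching x^k gives (k+2)(k+1) a_{k+2} = [k(k+1) - n(n+1)] a_k = (k - 7)(k + 8) a_k. The right side vanishes at k = 7, so the series with the parity of 7 terminates at degree 7.
Standard normalization (P_n(1) = 1): leading coefficient (2n)!/(2^n (n!)^2) = 87178291200/(128*25401600) = 429/16, so a_7 = 429/16. Work downward with a_k = (k+1)(k+2) a_{k+2} / ((k - 7)(k + 8)):
  a_5 = (6)(7)(429/16) / ((5 - 7)(5 + 8)) = (9009/8)/(-26) = -693/16
  a_3 = (4)(5)(-693/16) / ((3 - 7)(3 + 8)) = (-3465/4)/(-44) = 315/16
  a_1 = (2)(3)(315/16) / ((1 - 7)(1 + 8)) = (945/8)/(-54) = -35/16
Hence P_7(x) = 429 x^7/16 - 693 x^5/16 + 315 x^3/16 - 35 x/16.

P_7(x); series = 429 x^7/16 - 693 x^5/16 + 315 x^3/16 - 35 x/16


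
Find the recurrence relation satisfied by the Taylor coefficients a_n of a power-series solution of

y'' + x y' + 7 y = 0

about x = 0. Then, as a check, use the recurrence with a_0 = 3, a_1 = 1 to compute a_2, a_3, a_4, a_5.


Substitute y = sum_n a_n x^n.
y''(x) has coefficient (n+2)(n+1) a_{n+2} at x^n;
x y'(x) has coefficient n a_n at x^n (shift);
7 y(x) has coefficient 7 a_n at x^n.
Matching x^n: (n+2)(n+1) a_{n+2} + (n + 7) a_n = 0.
Thus a_{n+2} = (-n - 7) / ((n+1)(n+2)) * a_n.

Check with a_0 = 3, a_1 = 1 (apply the recurrence for n = 0, 1, 2, 3): a_0 = 3, a_1 = 1, a_2 = -21/2, a_3 = -4/3, a_4 = 63/8, a_5 = 2/3.

a_(n+2) = (-n - 7) / ((n+1)(n+2)) * a_n; check: a_0 = 3, a_1 = 1, a_2 = -21/2, a_3 = -4/3, a_4 = 63/8, a_5 = 2/3


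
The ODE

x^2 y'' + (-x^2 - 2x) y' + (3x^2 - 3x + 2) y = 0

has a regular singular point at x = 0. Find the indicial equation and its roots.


Divide by x^2 to reach normal form y'' + P_1(x) y' + P_2(x) y = 0 with P_1(x) = -1 - 2/x and P_2(x) = 3 - 3/x + 2/x^2.
x = 0 is a singular point because the y'-coefficient -1 - 2/x has a pole at x = 0 and the y-coefficient 3 - 3/x + 2/x^2 has a pole at x = 0.
It is a regular singular point because x P_1(x) = p(x) = -x - 2 and x^2 P_2(x) = q(x) = 3x^2 - 3x + 2 are polynomials, hence analytic at x = 0.
p(0) = -2,  q(0) = 2.
Indicial equation: r(r-1) + p(0) r + q(0) = 0, i.e. r^2 + (p(0) - 1) r + q(0) = 0, i.e. r^2 - 3 r + 2 = 0.
Discriminant: (-3)^2 - 4(2) = 1, so r = (3 ± 1)/2.
Solving: r_1 = 2, r_2 = 1.

indicial: r^2 - 3 r + 2 = 0; roots r_1 = 2, r_2 = 1


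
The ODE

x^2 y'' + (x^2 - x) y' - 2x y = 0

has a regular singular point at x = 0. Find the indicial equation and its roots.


Divide by x^2 to reach normal form y'' + P_1(x) y' + P_2(x) y = 0 with P_1(x) = 1 - 1/x and P_2(x) = -2/x.
x = 0 is a singular point because the y'-coefficient 1 - 1/x has a pole at x = 0 and the y-coefficient -2/x has a pole at x = 0.
It is a regular singular point because x P_1(x) = p(x) = x - 1 and x^2 P_2(x) = q(x) = -2x are polynomials, hence analytic at x = 0.
p(0) = -1,  q(0) = 0.
Indicial equation: r(r-1) + p(0) r + q(0) = 0, i.e. r^2 + (p(0) - 1) r + q(0) = 0, i.e. r^2 - 2 r = 0.
Discriminant: (-2)^2 - 4(0) = 4, so r = (2 ± 2)/2.
Solving: r_1 = 2, r_2 = 0.

indicial: r^2 - 2 r = 0; roots r_1 = 2, r_2 = 0


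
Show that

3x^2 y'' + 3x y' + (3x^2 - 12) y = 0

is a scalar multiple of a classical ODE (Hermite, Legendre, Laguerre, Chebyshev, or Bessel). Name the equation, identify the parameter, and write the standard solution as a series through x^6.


All three coefficients share the factor 3; dividing through by 3 gives  x^2 y'' + x y' + (x^2 - 4) y = 0.
This matches the Bessel equation x^2 y'' + x y' + (x^2 - nu^2) y = 0 with nu^2 = 4, so nu = 2; the solution bounded at x = 0 is J_2(x).
Frobenius at x = 0: indicial roots ±nu; for r = nu the recurrence k(k + 2nu) c_k = -c_{k-2} gives the standard series J_nu(x) = sum_{k>=0} (-1)^k / (k! (k+nu)!) (x/2)^(2k+nu). Evaluate the first 3 terms:
  k = 0: (-1)^0 / (0! * 2! * 2^2) x^2 = 1/(1*2*4) x^2 = (1/8) x^2
  k = 1: (-1)^1 / (1! * 3! * 2^4) x^4 = -1/(1*6*16) x^4 = (-1/96) x^4
  k = 2: (-1)^2 / (2! * 4! * 2^6) x^6 = 1/(2*24*64) x^6 = (1/3072) x^6
Hence J_2(x) = x^6/3072 - x^4/96 + x^2/8 + ....

J_2(x); series = x^6/3072 - x^4/96 + x^2/8


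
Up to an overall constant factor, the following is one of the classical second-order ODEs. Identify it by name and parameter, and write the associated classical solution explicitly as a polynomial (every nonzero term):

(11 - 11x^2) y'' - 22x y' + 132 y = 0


All three coefficients share the factor 11; dividing through by 11 gives  (1 - x^2) y'' - 2x y' + 12 y = 0.
This matches the Legendre equation (1 - x^2) y'' - 2x y' + n(n+1) y = 0 (note the -2x y' term) with n(n+1) = 12, so n = 3; the polynomial solution is P_3(x).
With y = sum_k a_k x^k, matching x^k gives (k+2)(k+1) a_{k+2} = [k(k+1) - n(n+1)] a_k = (k - 3)(k + 4) a_k. The right side vanishes at k = 3, so the series with the parity of 3 terminates at degree 3.
Standard normalization (P_n(1) = 1): leading coefficient (2n)!/(2^n (n!)^2) = 720/(8*36) = 5/2, so a_3 = 5/2. Work downward with a_k = (k+1)(k+2) a_{k+2} / ((k - 3)(k + 4)):
  a_1 = (2)(3)(5/2) / ((1 - 3)(1 + 4)) = 15/(-10) = -3/2
Hence P_3(x) = 5 x^3/2 - 3 x/2.

P_3(x); series = 5 x^3/2 - 3 x/2


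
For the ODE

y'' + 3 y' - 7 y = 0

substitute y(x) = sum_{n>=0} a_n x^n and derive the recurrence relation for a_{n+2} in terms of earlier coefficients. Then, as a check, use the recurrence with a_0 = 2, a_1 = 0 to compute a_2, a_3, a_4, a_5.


Substitute y = sum_n a_n x^n.
y''(x) has coefficient (n+2)(n+1) a_{n+2} at x^n;
3 y'(x) has coefficient 3 (n+1) a_{n+1} at x^n;
-7 y(x) has coefficient -7 a_n at x^n.
Matching x^n: (n+2)(n+1) a_{n+2} + 3 (n+1) a_{n+1} - 7 a_n = 0.
Thus a_{n+2} = [-3 (n+1) a_{n+1} + 7 a_n] / ((n+1)(n+2)).

Check with a_0 = 2, a_1 = 0 (apply the recurrence for n = 0, 1, 2, 3): a_0 = 2, a_1 = 0, a_2 = 7, a_3 = -7, a_4 = 28/3, a_5 = -161/20.

a_(n+2) = [-3 (n+1) a_(n+1) + 7 a_n] / ((n+1)(n+2)); check: a_0 = 2, a_1 = 0, a_2 = 7, a_3 = -7, a_4 = 28/3, a_5 = -161/20


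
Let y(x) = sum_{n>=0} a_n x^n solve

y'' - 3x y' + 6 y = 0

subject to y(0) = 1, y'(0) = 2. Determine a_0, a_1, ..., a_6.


Ansatz: y(x) = sum_{n>=0} a_n x^n, so y'(x) = sum_{n>=1} n a_n x^(n-1) and y''(x) = sum_{n>=2} n(n-1) a_n x^(n-2).
Substitute into P(x) y'' + Q(x) y' + R(x) y = 0 with P(x) = 1, Q(x) = -3x, R(x) = 6, and match powers of x.
Initial conditions: a_0 = 1, a_1 = 2.
Setting the coefficient of each power of x to zero and solving order by order (substituting the coefficients already found):
  x^0: 2 a_2 + 6 a_0 = 0  ->  2 a_2 = -6 a_0 = -6  ->  a_2 = -3
  x^1: 6 a_3 + 3 a_1 = 0  ->  6 a_3 = -3 a_1 = -6  ->  a_3 = -1
  x^2: 12 a_4 = 0  ->  a_4 = 0
  x^3: 20 a_5 - 3 a_3 = 0  ->  20 a_5 = 3 a_3 = -3  ->  a_5 = -3/20
  x^4: 30 a_6 - 6 a_4 = 0  ->  30 a_6 = 6 a_4 = 0  ->  a_6 = 0
Truncated series: y(x) = 1 + 2 x - 3 x^2 - x^3 - (3/20) x^5 + O(x^7).

a_0 = 1; a_1 = 2; a_2 = -3; a_3 = -1; a_4 = 0; a_5 = -3/20; a_6 = 0


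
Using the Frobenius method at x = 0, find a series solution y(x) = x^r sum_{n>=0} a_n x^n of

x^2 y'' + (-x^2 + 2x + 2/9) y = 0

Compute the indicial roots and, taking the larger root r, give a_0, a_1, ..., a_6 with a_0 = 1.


Write in Frobenius form y'' + (p(x)/x) y' + (q(x)/x^2) y = 0:
  p(x) = 0,  q(x) = -x^2 + 2x + 2/9.
Indicial equation: r(r-1) + (0) r + (2/9) = 0 -> roots r_1 = 2/3, r_2 = 1/3.
Take r = r_1 = 2/3. Let y(x) = x^r sum_{n>=0} a_n x^n with a_0 = 1.
Substitute y = x^r sum a_n x^n and match x^{r+n}. The recurrence is
  D(n) a_n + 2 a_{n-1} - 1 a_{n-2} = 0,  where D(n) = (r+n)(r+n-1) + (0)(r+n) + (2/9).
  a_n = [-2 a_{n-1} + 1 a_{n-2}] / D(n).
Since the indicial polynomial factors as (r - r_1)(r - r_2), D(n) = (r_1 + n - r_1)(r_1 + n - r_2) = n(n + 1/3).
Evaluating step by step (a_0 = 1):
  n = 1: D(1) = 1(1 + 1/3) = 4/3; numerator = -2(1) = -2; a_1 = (-2)/(4/3) = -3/2
  n = 2: D(2) = 2(2 + 1/3) = 14/3; numerator = -2(-3/2) + 1(1) = 4; a_2 = (4)/(14/3) = 6/7
  n = 3: D(3) = 3(3 + 1/3) = 10; numerator = -2(6/7) + 1(-3/2) = -45/14; a_3 = (-45/14)/(10) = -9/28
  n = 4: D(4) = 4(4 + 1/3) = 52/3; numerator = -2(-9/28) + 1(6/7) = 3/2; a_4 = (3/2)/(52/3) = 9/104
  n = 5: D(5) = 5(5 + 1/3) = 80/3; numerator = -2(9/104) + 1(-9/28) = -45/91; a_5 = (-45/91)/(80/3) = -27/1456
  n = 6: D(6) = 6(6 + 1/3) = 38; numerator = -2(-27/1456) + 1(9/104) = 45/364; a_6 = (45/364)/(38) = 45/13832

r = 2/3; a_0 = 1; a_1 = -3/2; a_2 = 6/7; a_3 = -9/28; a_4 = 9/104; a_5 = -27/1456; a_6 = 45/13832


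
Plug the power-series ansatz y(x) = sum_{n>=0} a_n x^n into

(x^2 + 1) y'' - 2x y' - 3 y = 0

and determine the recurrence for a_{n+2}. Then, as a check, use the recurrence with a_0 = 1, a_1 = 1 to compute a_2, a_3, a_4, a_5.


Substitute y = sum_n a_n x^n.
(1 + 1 x^2) y'' contributes (n+2)(n+1) a_{n+2} + n(n-1) a_n at x^n.
-2 x y'(x) contributes -2 n a_n at x^n.
-3 y(x) contributes -3 a_n at x^n.
Matching x^n: (n+2)(n+1) a_{n+2} + (n(n-1) - 2 n - 3) a_n = 0.
Thus a_{n+2} = (-n(n-1) + 2 n + 3) / ((n+1)(n+2)) * a_n.

Check with a_0 = 1, a_1 = 1 (apply the recurrence for n = 0, 1, 2, 3): a_0 = 1, a_1 = 1, a_2 = 3/2, a_3 = 5/6, a_4 = 5/8, a_5 = 1/8.

a_(n+2) = (-n(n-1) + 2 n + 3) / ((n+1)(n+2)) * a_n; check: a_0 = 1, a_1 = 1, a_2 = 3/2, a_3 = 5/6, a_4 = 5/8, a_5 = 1/8


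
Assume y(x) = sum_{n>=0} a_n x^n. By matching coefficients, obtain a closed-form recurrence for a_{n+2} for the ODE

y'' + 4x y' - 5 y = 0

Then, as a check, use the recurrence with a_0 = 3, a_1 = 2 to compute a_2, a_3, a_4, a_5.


Substitute y = sum_n a_n x^n.
y''(x) has coefficient (n+2)(n+1) a_{n+2} at x^n;
4 x y'(x) has coefficient 4 n a_n at x^n (shift);
-5 y(x) has coefficient -5 a_n at x^n.
Matching x^n: (n+2)(n+1) a_{n+2} + (4n - 5) a_n = 0.
Thus a_{n+2} = (-4n + 5) / ((n+1)(n+2)) * a_n.

Check with a_0 = 3, a_1 = 2 (apply the recurrence for n = 0, 1, 2, 3): a_0 = 3, a_1 = 2, a_2 = 15/2, a_3 = 1/3, a_4 = -15/8, a_5 = -7/60.

a_(n+2) = (-4n + 5) / ((n+1)(n+2)) * a_n; check: a_0 = 3, a_1 = 2, a_2 = 15/2, a_3 = 1/3, a_4 = -15/8, a_5 = -7/60


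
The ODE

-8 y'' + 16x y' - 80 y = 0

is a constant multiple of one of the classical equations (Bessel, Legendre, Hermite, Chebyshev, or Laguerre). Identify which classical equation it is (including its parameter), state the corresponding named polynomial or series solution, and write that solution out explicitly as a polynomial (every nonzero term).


All three coefficients share the factor -8; dividing through by -8 gives  y'' - 2x y' + 10 y = 0.
This matches the Hermite equation y'' - 2x y' + 2n y = 0 with 2n = 10, so n = 5; the polynomial solution is H_5(x).
With y = sum_k a_k x^k, matching x^k gives (k+2)(k+1) a_{k+2} = 2(k - n) a_k = 2(k - 5) a_k. The right side vanishes at k = 5, so the series with the parity of 5 terminates at degree 5.
Standard normalization: leading coefficient of H_n is 2^n, so a_5 = 2^5 = 32. Work downward with a_k = (k+1)(k+2) a_{k+2} / (2(k - n)):
  a_3 = (4)(5)(32) / (2(3 - 5)) = 640/(-4) = -160
  a_1 = (2)(3)(-160) / (2(1 - 5)) = -960/(-8) = 120
Hence H_5(x) = 32 x^5 - 160 x^3 + 120 x.

H_5(x); series = 32 x^5 - 160 x^3 + 120 x


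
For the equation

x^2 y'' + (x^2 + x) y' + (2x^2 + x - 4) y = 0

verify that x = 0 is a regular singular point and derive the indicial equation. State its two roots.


Divide by x^2 to reach normal form y'' + P_1(x) y' + P_2(x) y = 0 with P_1(x) = 1 + 1/x and P_2(x) = 2 + 1/x - 4/x^2.
x = 0 is a singular point because the y'-coefficient 1 + 1/x has a pole at x = 0 and the y-coefficient 2 + 1/x - 4/x^2 has a pole at x = 0.
It is a regular singular point because x P_1(x) = p(x) = x + 1 and x^2 P_2(x) = q(x) = 2x^2 + x - 4 are polynomials, hence analytic at x = 0.
p(0) = 1,  q(0) = -4.
Indicial equation: r(r-1) + p(0) r + q(0) = 0, i.e. r^2 + (p(0) - 1) r + q(0) = 0, i.e. r^2 - 4 = 0.
Discriminant: (0)^2 - 4(-4) = 16, so r = (0 ± 4)/2.
Solving: r_1 = 2, r_2 = -2.

indicial: r^2 - 4 = 0; roots r_1 = 2, r_2 = -2


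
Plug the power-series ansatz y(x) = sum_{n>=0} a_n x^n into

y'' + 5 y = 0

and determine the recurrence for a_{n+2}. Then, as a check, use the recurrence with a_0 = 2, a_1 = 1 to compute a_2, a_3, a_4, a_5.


Substitute y = sum_n a_n x^n into y'' + (const) y = 0.
y''(x) = sum_{n>=0} (n+2)(n+1) a_{n+2} x^n.
The ODE becomes sum_n [(n+2)(n+1) a_{n+2} + 5 a_n] x^n = 0.
Setting each coefficient to zero gives the recurrence:
  (n+2)(n+1) a_{n+2} + 5 a_n = 0,
  a_{n+2} = -5 / ((n+1)(n+2)) a_n.

Check with a_0 = 2, a_1 = 1 (apply the recurrence for n = 0, 1, 2, 3): a_0 = 2, a_1 = 1, a_2 = -5, a_3 = -5/6, a_4 = 25/12, a_5 = 5/24.

a_{n+2} = -5/((n+1)(n+2)) * a_n; check: a_0 = 2, a_1 = 1, a_2 = -5, a_3 = -5/6, a_4 = 25/12, a_5 = 5/24


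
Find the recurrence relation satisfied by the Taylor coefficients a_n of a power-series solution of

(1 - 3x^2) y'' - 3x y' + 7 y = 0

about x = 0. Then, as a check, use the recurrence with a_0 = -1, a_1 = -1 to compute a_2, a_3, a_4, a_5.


Substitute y = sum_n a_n x^n.
(1 - 3 x^2) y'' contributes (n+2)(n+1) a_{n+2} - 3 n(n-1) a_n at x^n.
-3 x y'(x) contributes -3 n a_n at x^n.
7 y(x) contributes 7 a_n at x^n.
Matching x^n: (n+2)(n+1) a_{n+2} + (-3 n(n-1) - 3 n + 7) a_n = 0.
Thus a_{n+2} = (3 n(n-1) + 3 n - 7) / ((n+1)(n+2)) * a_n.

Check with a_0 = -1, a_1 = -1 (apply the recurrence for n = 0, 1, 2, 3): a_0 = -1, a_1 = -1, a_2 = 7/2, a_3 = 2/3, a_4 = 35/24, a_5 = 2/3.

a_(n+2) = (3 n(n-1) + 3 n - 7) / ((n+1)(n+2)) * a_n; check: a_0 = -1, a_1 = -1, a_2 = 7/2, a_3 = 2/3, a_4 = 35/24, a_5 = 2/3


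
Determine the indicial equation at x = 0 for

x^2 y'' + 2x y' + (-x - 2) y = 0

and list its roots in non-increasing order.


Divide by x^2 to reach normal form y'' + P_1(x) y' + P_2(x) y = 0 with P_1(x) = 2/x and P_2(x) = -1/x - 2/x^2.
x = 0 is a singular point because the y'-coefficient 2/x has a pole at x = 0 and the y-coefficient -1/x - 2/x^2 has a pole at x = 0.
It is a regular singular point because x P_1(x) = p(x) = 2 and x^2 P_2(x) = q(x) = -x - 2 are polynomials, hence analytic at x = 0.
p(0) = 2,  q(0) = -2.
Indicial equation: r(r-1) + p(0) r + q(0) = 0, i.e. r^2 + (p(0) - 1) r + q(0) = 0, i.e. r^2 + 1 r - 2 = 0.
Discriminant: (1)^2 - 4(-2) = 9, so r = (-1 ± 3)/2.
Solving: r_1 = 1, r_2 = -2.

indicial: r^2 + 1 r - 2 = 0; roots r_1 = 1, r_2 = -2


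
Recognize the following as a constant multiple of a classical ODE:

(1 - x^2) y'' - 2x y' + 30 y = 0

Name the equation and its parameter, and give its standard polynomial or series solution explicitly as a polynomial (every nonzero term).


The equation is already in a standard form:  (1 - x^2) y'' - 2x y' + 30 y = 0.
This matches the Legendre equation (1 - x^2) y'' - 2x y' + n(n+1) y = 0 (note the -2x y' term) with n(n+1) = 30, so n = 5; the polynomial solution is P_5(x).
With y = sum_k a_k x^k, matching x^k gives (k+2)(k+1) a_{k+2} = [k(k+1) - n(n+1)] a_k = (k - 5)(k + 6) a_k. The right side vanishes at k = 5, so the series with the parity of 5 terminates at degree 5.
Standard normalization (P_n(1) = 1): leading coefficient (2n)!/(2^n (n!)^2) = 3628800/(32*14400) = 63/8, so a_5 = 63/8. Work downward with a_k = (k+1)(k+2) a_{k+2} / ((k - 5)(k + 6)):
  a_3 = (4)(5)(63/8) / ((3 - 5)(3 + 6)) = (315/2)/(-18) = -35/4
  a_1 = (2)(3)(-35/4) / ((1 - 5)(1 + 6)) = (-105/2)/(-28) = 15/8
Hence P_5(x) = 63 x^5/8 - 35 x^3/4 + 15 x/8.

P_5(x); series = 63 x^5/8 - 35 x^3/4 + 15 x/8


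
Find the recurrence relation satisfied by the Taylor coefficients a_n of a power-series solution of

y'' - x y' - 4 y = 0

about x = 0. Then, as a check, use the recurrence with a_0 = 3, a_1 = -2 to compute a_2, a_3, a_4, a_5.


Substitute y = sum_n a_n x^n.
y''(x) has coefficient (n+2)(n+1) a_{n+2} at x^n;
-x y'(x) has coefficient -n a_n at x^n (shift);
-4 y(x) has coefficient -4 a_n at x^n.
Matching x^n: (n+2)(n+1) a_{n+2} + (-n - 4) a_n = 0.
Thus a_{n+2} = (n + 4) / ((n+1)(n+2)) * a_n.

Check with a_0 = 3, a_1 = -2 (apply the recurrence for n = 0, 1, 2, 3): a_0 = 3, a_1 = -2, a_2 = 6, a_3 = -5/3, a_4 = 3, a_5 = -7/12.

a_(n+2) = (n + 4) / ((n+1)(n+2)) * a_n; check: a_0 = 3, a_1 = -2, a_2 = 6, a_3 = -5/3, a_4 = 3, a_5 = -7/12


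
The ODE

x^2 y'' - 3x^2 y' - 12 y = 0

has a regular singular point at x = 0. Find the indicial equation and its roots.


Divide by x^2 to reach normal form y'' + P_1(x) y' + P_2(x) y = 0 with P_1(x) = -3 and P_2(x) = -12/x^2.
x = 0 is a singular point because the y-coefficient -12/x^2 has a pole at x = 0.
It is a regular singular point because x P_1(x) = p(x) = -3x and x^2 P_2(x) = q(x) = -12 are polynomials, hence analytic at x = 0.
p(0) = 0,  q(0) = -12.
Indicial equation: r(r-1) + p(0) r + q(0) = 0, i.e. r^2 + (p(0) - 1) r + q(0) = 0, i.e. r^2 - 1 r - 12 = 0.
Discriminant: (-1)^2 - 4(-12) = 49, so r = (1 ± 7)/2.
Solving: r_1 = 4, r_2 = -3.

indicial: r^2 - 1 r - 12 = 0; roots r_1 = 4, r_2 = -3


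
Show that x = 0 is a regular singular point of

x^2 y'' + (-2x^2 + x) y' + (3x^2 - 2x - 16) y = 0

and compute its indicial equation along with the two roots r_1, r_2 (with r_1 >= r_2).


Divide by x^2 to reach normal form y'' + P_1(x) y' + P_2(x) y = 0 with P_1(x) = -2 + 1/x and P_2(x) = 3 - 2/x - 16/x^2.
x = 0 is a singular point because the y'-coefficient -2 + 1/x has a pole at x = 0 and the y-coefficient 3 - 2/x - 16/x^2 has a pole at x = 0.
It is a regular singular point because x P_1(x) = p(x) = 1 - 2x and x^2 P_2(x) = q(x) = 3x^2 - 2x - 16 are polynomials, hence analytic at x = 0.
p(0) = 1,  q(0) = -16.
Indicial equation: r(r-1) + p(0) r + q(0) = 0, i.e. r^2 + (p(0) - 1) r + q(0) = 0, i.e. r^2 - 16 = 0.
Discriminant: (0)^2 - 4(-16) = 64, so r = (0 ± 8)/2.
Solving: r_1 = 4, r_2 = -4.

indicial: r^2 - 16 = 0; roots r_1 = 4, r_2 = -4


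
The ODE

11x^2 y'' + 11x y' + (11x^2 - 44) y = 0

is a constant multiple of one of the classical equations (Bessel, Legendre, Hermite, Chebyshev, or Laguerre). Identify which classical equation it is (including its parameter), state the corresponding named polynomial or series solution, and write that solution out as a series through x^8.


All three coefficients share the factor 11; dividing through by 11 gives  x^2 y'' + x y' + (x^2 - 4) y = 0.
This matches the Bessel equation x^2 y'' + x y' + (x^2 - nu^2) y = 0 with nu^2 = 4, so nu = 2; the solution bounded at x = 0 is J_2(x).
Frobenius at x = 0: indicial roots ±nu; for r = nu the recurrence k(k + 2nu) c_k = -c_{k-2} gives the standard series J_nu(x) = sum_{k>=0} (-1)^k / (k! (k+nu)!) (x/2)^(2k+nu). Evaluate the first 4 terms:
  k = 0: (-1)^0 / (0! * 2! * 2^2) x^2 = 1/(1*2*4) x^2 = (1/8) x^2
  k = 1: (-1)^1 / (1! * 3! * 2^4) x^4 = -1/(1*6*16) x^4 = (-1/96) x^4
  k = 2: (-1)^2 / (2! * 4! * 2^6) x^6 = 1/(2*24*64) x^6 = (1/3072) x^6
  k = 3: (-1)^3 / (3! * 5! * 2^8) x^8 = -1/(6*120*256) x^8 = (-1/184320) x^8
Hence J_2(x) = -x^8/184320 + x^6/3072 - x^4/96 + x^2/8 + ....

J_2(x); series = -x^8/184320 + x^6/3072 - x^4/96 + x^2/8


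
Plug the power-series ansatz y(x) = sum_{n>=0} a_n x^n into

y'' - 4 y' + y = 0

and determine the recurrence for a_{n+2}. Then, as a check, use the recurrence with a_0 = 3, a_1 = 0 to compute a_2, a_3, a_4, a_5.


Substitute y = sum_n a_n x^n.
y''(x) has coefficient (n+2)(n+1) a_{n+2} at x^n;
-4 y'(x) has coefficient -4 (n+1) a_{n+1} at x^n;
y(x) has coefficient 1 a_n at x^n.
Matching x^n: (n+2)(n+1) a_{n+2} - 4 (n+1) a_{n+1} + 1 a_n = 0.
Thus a_{n+2} = [4 (n+1) a_{n+1} - 1 a_n] / ((n+1)(n+2)).

Check with a_0 = 3, a_1 = 0 (apply the recurrence for n = 0, 1, 2, 3): a_0 = 3, a_1 = 0, a_2 = -3/2, a_3 = -2, a_4 = -15/8, a_5 = -7/5.

a_(n+2) = [4 (n+1) a_(n+1) - 1 a_n] / ((n+1)(n+2)); check: a_0 = 3, a_1 = 0, a_2 = -3/2, a_3 = -2, a_4 = -15/8, a_5 = -7/5


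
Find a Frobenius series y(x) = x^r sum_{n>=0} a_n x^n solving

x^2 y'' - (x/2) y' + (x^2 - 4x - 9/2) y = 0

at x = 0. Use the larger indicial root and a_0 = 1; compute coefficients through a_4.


Write in Frobenius form y'' + (p(x)/x) y' + (q(x)/x^2) y = 0:
  p(x) = -1/2,  q(x) = x^2 - 4x - 9/2.
Indicial equation: r(r-1) + (-1/2) r + (-9/2) = 0 -> roots r_1 = 3, r_2 = -3/2.
Take r = r_1 = 3. Let y(x) = x^r sum_{n>=0} a_n x^n with a_0 = 1.
Substitute y = x^r sum a_n x^n and match x^{r+n}. The recurrence is
  D(n) a_n - 4 a_{n-1} + 1 a_{n-2} = 0,  where D(n) = (r+n)(r+n-1) + (-1/2)(r+n) + (-9/2).
  a_n = [4 a_{n-1} - 1 a_{n-2}] / D(n).
Since the indicial polynomial factors as (r - r_1)(r - r_2), D(n) = (r_1 + n - r_1)(r_1 + n - r_2) = n(n + 9/2).
Evaluating step by step (a_0 = 1):
  n = 1: D(1) = 1(1 + 9/2) = 11/2; numerator = 4(1) = 4; a_1 = (4)/(11/2) = 8/11
  n = 2: D(2) = 2(2 + 9/2) = 13; numerator = 4(8/11) - 1(1) = 21/11; a_2 = (21/11)/(13) = 21/143
  n = 3: D(3) = 3(3 + 9/2) = 45/2; numerator = 4(21/143) - 1(8/11) = -20/143; a_3 = (-20/143)/(45/2) = -8/1287
  n = 4: D(4) = 4(4 + 9/2) = 34; numerator = 4(-8/1287) - 1(21/143) = -17/99; a_4 = (-17/99)/(34) = -1/198

r = 3; a_0 = 1; a_1 = 8/11; a_2 = 21/143; a_3 = -8/1287; a_4 = -1/198


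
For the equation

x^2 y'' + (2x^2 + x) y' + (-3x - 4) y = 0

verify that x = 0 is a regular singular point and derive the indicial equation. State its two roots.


Divide by x^2 to reach normal form y'' + P_1(x) y' + P_2(x) y = 0 with P_1(x) = 2 + 1/x and P_2(x) = -3/x - 4/x^2.
x = 0 is a singular point because the y'-coefficient 2 + 1/x has a pole at x = 0 and the y-coefficient -3/x - 4/x^2 has a pole at x = 0.
It is a regular singular point because x P_1(x) = p(x) = 2x + 1 and x^2 P_2(x) = q(x) = -3x - 4 are polynomials, hence analytic at x = 0.
p(0) = 1,  q(0) = -4.
Indicial equation: r(r-1) + p(0) r + q(0) = 0, i.e. r^2 + (p(0) - 1) r + q(0) = 0, i.e. r^2 - 4 = 0.
Discriminant: (0)^2 - 4(-4) = 16, so r = (0 ± 4)/2.
Solving: r_1 = 2, r_2 = -2.

indicial: r^2 - 4 = 0; roots r_1 = 2, r_2 = -2


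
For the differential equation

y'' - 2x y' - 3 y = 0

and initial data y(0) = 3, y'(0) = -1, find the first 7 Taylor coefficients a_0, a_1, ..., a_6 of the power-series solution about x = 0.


Ansatz: y(x) = sum_{n>=0} a_n x^n, so y'(x) = sum_{n>=1} n a_n x^(n-1) and y''(x) = sum_{n>=2} n(n-1) a_n x^(n-2).
Substitute into P(x) y'' + Q(x) y' + R(x) y = 0 with P(x) = 1, Q(x) = -2x, R(x) = -3, and match powers of x.
Initial conditions: a_0 = 3, a_1 = -1.
Setting the coefficient of each power of x to zero and solving order by order (substituting the coefficients already found):
  x^0: 2 a_2 - 3 a_0 = 0  ->  2 a_2 = 3 a_0 = 9  ->  a_2 = 9/2
  x^1: 6 a_3 - 5 a_1 = 0  ->  6 a_3 = 5 a_1 = -5  ->  a_3 = -5/6
  x^2: 12 a_4 - 7 a_2 = 0  ->  12 a_4 = 7 a_2 = 63/2  ->  a_4 = 21/8
  x^3: 20 a_5 - 9 a_3 = 0  ->  20 a_5 = 9 a_3 = -15/2  ->  a_5 = -3/8
  x^4: 30 a_6 - 11 a_4 = 0  ->  30 a_6 = 11 a_4 = 231/8  ->  a_6 = 77/80
Truncated series: y(x) = 3 - x + (9/2) x^2 - (5/6) x^3 + (21/8) x^4 - (3/8) x^5 + (77/80) x^6 + O(x^7).

a_0 = 3; a_1 = -1; a_2 = 9/2; a_3 = -5/6; a_4 = 21/8; a_5 = -3/8; a_6 = 77/80


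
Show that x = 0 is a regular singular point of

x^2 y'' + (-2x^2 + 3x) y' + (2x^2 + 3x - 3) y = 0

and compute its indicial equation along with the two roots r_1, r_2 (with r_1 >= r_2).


Divide by x^2 to reach normal form y'' + P_1(x) y' + P_2(x) y = 0 with P_1(x) = -2 + 3/x and P_2(x) = 2 + 3/x - 3/x^2.
x = 0 is a singular point because the y'-coefficient -2 + 3/x has a pole at x = 0 and the y-coefficient 2 + 3/x - 3/x^2 has a pole at x = 0.
It is a regular singular point because x P_1(x) = p(x) = 3 - 2x and x^2 P_2(x) = q(x) = 2x^2 + 3x - 3 are polynomials, hence analytic at x = 0.
p(0) = 3,  q(0) = -3.
Indicial equation: r(r-1) + p(0) r + q(0) = 0, i.e. r^2 + (p(0) - 1) r + q(0) = 0, i.e. r^2 + 2 r - 3 = 0.
Discriminant: (2)^2 - 4(-3) = 16, so r = (-2 ± 4)/2.
Solving: r_1 = 1, r_2 = -3.

indicial: r^2 + 2 r - 3 = 0; roots r_1 = 1, r_2 = -3


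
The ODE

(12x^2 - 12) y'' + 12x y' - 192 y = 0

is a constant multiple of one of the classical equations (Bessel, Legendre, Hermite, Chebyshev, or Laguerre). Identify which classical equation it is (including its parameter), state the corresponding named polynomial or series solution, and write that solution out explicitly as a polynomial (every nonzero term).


All three coefficients share the factor -12; dividing through by -12 gives  (1 - x^2) y'' - x y' + 16 y = 0.
This matches the Chebyshev equation (1 - x^2) y'' - x y' + n^2 y = 0 (note the -x y' term, not -2x y') with n^2 = 16, so n = 4; the polynomial solution is T_4(x).
With y = sum_k a_k x^k, matching x^k gives (k+2)(k+1) a_{k+2} = (k^2 - n^2) a_k = (k - 4)(k + 4) a_k. The right side vanishes at k = 4, so the series with the parity of 4 terminates at degree 4.
Standard normalization: leading coefficient of T_n is 2^(n-1), so a_4 = 2^3 = 8. Work downward with a_k = (k+1)(k+2) a_{k+2} / ((k - 4)(k + 4)):
  a_2 = (3)(4)(8) / ((2 - 4)(2 + 4)) = 96/(-12) = -8
  a_0 = (1)(2)(-8) / ((0 - 4)(0 + 4)) = -16/(-16) = 1
Hence T_4(x) = 8 x^4 - 8 x^2 + 1.

T_4(x); series = 8 x^4 - 8 x^2 + 1


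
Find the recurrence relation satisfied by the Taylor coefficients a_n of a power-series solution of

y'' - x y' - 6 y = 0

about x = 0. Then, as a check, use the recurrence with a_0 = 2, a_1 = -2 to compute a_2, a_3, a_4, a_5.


Substitute y = sum_n a_n x^n.
y''(x) has coefficient (n+2)(n+1) a_{n+2} at x^n;
-x y'(x) has coefficient -n a_n at x^n (shift);
-6 y(x) has coefficient -6 a_n at x^n.
Matching x^n: (n+2)(n+1) a_{n+2} + (-n - 6) a_n = 0.
Thus a_{n+2} = (n + 6) / ((n+1)(n+2)) * a_n.

Check with a_0 = 2, a_1 = -2 (apply the recurrence for n = 0, 1, 2, 3): a_0 = 2, a_1 = -2, a_2 = 6, a_3 = -7/3, a_4 = 4, a_5 = -21/20.

a_(n+2) = (n + 6) / ((n+1)(n+2)) * a_n; check: a_0 = 2, a_1 = -2, a_2 = 6, a_3 = -7/3, a_4 = 4, a_5 = -21/20


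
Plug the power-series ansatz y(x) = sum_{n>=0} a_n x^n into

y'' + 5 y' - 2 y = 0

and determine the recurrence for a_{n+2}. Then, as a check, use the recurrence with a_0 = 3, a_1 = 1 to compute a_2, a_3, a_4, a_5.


Substitute y = sum_n a_n x^n.
y''(x) has coefficient (n+2)(n+1) a_{n+2} at x^n;
5 y'(x) has coefficient 5 (n+1) a_{n+1} at x^n;
-2 y(x) has coefficient -2 a_n at x^n.
Matching x^n: (n+2)(n+1) a_{n+2} + 5 (n+1) a_{n+1} - 2 a_n = 0.
Thus a_{n+2} = [-5 (n+1) a_{n+1} + 2 a_n] / ((n+1)(n+2)).

Check with a_0 = 3, a_1 = 1 (apply the recurrence for n = 0, 1, 2, 3): a_0 = 3, a_1 = 1, a_2 = 1/2, a_3 = -1/2, a_4 = 17/24, a_5 = -91/120.

a_(n+2) = [-5 (n+1) a_(n+1) + 2 a_n] / ((n+1)(n+2)); check: a_0 = 3, a_1 = 1, a_2 = 1/2, a_3 = -1/2, a_4 = 17/24, a_5 = -91/120


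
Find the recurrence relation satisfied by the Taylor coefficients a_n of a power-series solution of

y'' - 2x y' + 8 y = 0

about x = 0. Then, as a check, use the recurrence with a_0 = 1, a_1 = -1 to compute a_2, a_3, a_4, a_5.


Substitute y = sum_n a_n x^n.
y''(x) has coefficient (n+2)(n+1) a_{n+2} at x^n;
-2 x y'(x) has coefficient -2 n a_n at x^n (shift);
8 y(x) has coefficient 8 a_n at x^n.
Matching x^n: (n+2)(n+1) a_{n+2} + (-2n + 8) a_n = 0.
Thus a_{n+2} = (2n - 8) / ((n+1)(n+2)) * a_n.

Check with a_0 = 1, a_1 = -1 (apply the recurrence for n = 0, 1, 2, 3): a_0 = 1, a_1 = -1, a_2 = -4, a_3 = 1, a_4 = 4/3, a_5 = -1/10.

a_(n+2) = (2n - 8) / ((n+1)(n+2)) * a_n; check: a_0 = 1, a_1 = -1, a_2 = -4, a_3 = 1, a_4 = 4/3, a_5 = -1/10


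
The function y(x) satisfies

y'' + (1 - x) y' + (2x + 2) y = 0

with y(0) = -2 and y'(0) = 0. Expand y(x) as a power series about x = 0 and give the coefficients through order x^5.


Ansatz: y(x) = sum_{n>=0} a_n x^n, so y'(x) = sum_{n>=1} n a_n x^(n-1) and y''(x) = sum_{n>=2} n(n-1) a_n x^(n-2).
Substitute into P(x) y'' + Q(x) y' + R(x) y = 0 with P(x) = 1, Q(x) = 1 - x, R(x) = 2x + 2, and match powers of x.
Initial conditions: a_0 = -2, a_1 = 0.
Setting the coefficient of each power of x to zero and solving order by order (substituting the coefficients already found):
  x^0: 2 a_2 + a_1 + 2 a_0 = 0  ->  2 a_2 = -a_1 - 2 a_0 = 4  ->  a_2 = 2
  x^1: 6 a_3 + 2 a_2 + a_1 + 2 a_0 = 0  ->  6 a_3 = -2 a_2 - a_1 - 2 a_0 = 0  ->  a_3 = 0
  x^2: 12 a_4 + 3 a_3 + 2 a_1 = 0  ->  12 a_4 = -3 a_3 - 2 a_1 = 0  ->  a_4 = 0
  x^3: 20 a_5 + 4 a_4 - a_3 + 2 a_2 = 0  ->  20 a_5 = -4 a_4 + a_3 - 2 a_2 = -4  ->  a_5 = -1/5
Truncated series: y(x) = -2 + 2 x^2 - (1/5) x^5 + O(x^6).

a_0 = -2; a_1 = 0; a_2 = 2; a_3 = 0; a_4 = 0; a_5 = -1/5


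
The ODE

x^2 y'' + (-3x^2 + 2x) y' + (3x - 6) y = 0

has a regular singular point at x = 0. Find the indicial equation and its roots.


Divide by x^2 to reach normal form y'' + P_1(x) y' + P_2(x) y = 0 with P_1(x) = -3 + 2/x and P_2(x) = 3/x - 6/x^2.
x = 0 is a singular point because the y'-coefficient -3 + 2/x has a pole at x = 0 and the y-coefficient 3/x - 6/x^2 has a pole at x = 0.
It is a regular singular point because x P_1(x) = p(x) = 2 - 3x and x^2 P_2(x) = q(x) = 3x - 6 are polynomials, hence analytic at x = 0.
p(0) = 2,  q(0) = -6.
Indicial equation: r(r-1) + p(0) r + q(0) = 0, i.e. r^2 + (p(0) - 1) r + q(0) = 0, i.e. r^2 + 1 r - 6 = 0.
Discriminant: (1)^2 - 4(-6) = 25, so r = (-1 ± 5)/2.
Solving: r_1 = 2, r_2 = -3.

indicial: r^2 + 1 r - 6 = 0; roots r_1 = 2, r_2 = -3


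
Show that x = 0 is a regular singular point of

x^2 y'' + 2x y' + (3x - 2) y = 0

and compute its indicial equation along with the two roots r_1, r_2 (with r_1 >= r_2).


Divide by x^2 to reach normal form y'' + P_1(x) y' + P_2(x) y = 0 with P_1(x) = 2/x and P_2(x) = 3/x - 2/x^2.
x = 0 is a singular point because the y'-coefficient 2/x has a pole at x = 0 and the y-coefficient 3/x - 2/x^2 has a pole at x = 0.
It is a regular singular point because x P_1(x) = p(x) = 2 and x^2 P_2(x) = q(x) = 3x - 2 are polynomials, hence analytic at x = 0.
p(0) = 2,  q(0) = -2.
Indicial equation: r(r-1) + p(0) r + q(0) = 0, i.e. r^2 + (p(0) - 1) r + q(0) = 0, i.e. r^2 + 1 r - 2 = 0.
Discriminant: (1)^2 - 4(-2) = 9, so r = (-1 ± 3)/2.
Solving: r_1 = 1, r_2 = -2.

indicial: r^2 + 1 r - 2 = 0; roots r_1 = 1, r_2 = -2


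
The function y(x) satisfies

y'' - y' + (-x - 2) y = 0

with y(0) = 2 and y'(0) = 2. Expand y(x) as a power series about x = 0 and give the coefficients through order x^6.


Ansatz: y(x) = sum_{n>=0} a_n x^n, so y'(x) = sum_{n>=1} n a_n x^(n-1) and y''(x) = sum_{n>=2} n(n-1) a_n x^(n-2).
Substitute into P(x) y'' + Q(x) y' + R(x) y = 0 with P(x) = 1, Q(x) = -1, R(x) = -x - 2, and match powers of x.
Initial conditions: a_0 = 2, a_1 = 2.
Setting the coefficient of each power of x to zero and solving order by order (substituting the coefficients already found):
  x^0: 2 a_2 - a_1 - 2 a_0 = 0  ->  2 a_2 = a_1 + 2 a_0 = 6  ->  a_2 = 3
  x^1: 6 a_3 - 2 a_2 - 2 a_1 - a_0 = 0  ->  6 a_3 = 2 a_2 + 2 a_1 + a_0 = 12  ->  a_3 = 2
  x^2: 12 a_4 - 3 a_3 - 2 a_2 - a_1 = 0  ->  12 a_4 = 3 a_3 + 2 a_2 + a_1 = 14  ->  a_4 = 7/6
  x^3: 20 a_5 - 4 a_4 - 2 a_3 - a_2 = 0  ->  20 a_5 = 4 a_4 + 2 a_3 + a_2 = 35/3  ->  a_5 = 7/12
  x^4: 30 a_6 - 5 a_5 - 2 a_4 - a_3 = 0  ->  30 a_6 = 5 a_5 + 2 a_4 + a_3 = 29/4  ->  a_6 = 29/120
Truncated series: y(x) = 2 + 2 x + 3 x^2 + 2 x^3 + (7/6) x^4 + (7/12) x^5 + (29/120) x^6 + O(x^7).

a_0 = 2; a_1 = 2; a_2 = 3; a_3 = 2; a_4 = 7/6; a_5 = 7/12; a_6 = 29/120


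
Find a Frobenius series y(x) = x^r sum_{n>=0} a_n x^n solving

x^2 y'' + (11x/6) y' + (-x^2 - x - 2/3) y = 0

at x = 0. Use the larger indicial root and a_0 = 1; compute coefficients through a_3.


Write in Frobenius form y'' + (p(x)/x) y' + (q(x)/x^2) y = 0:
  p(x) = 11/6,  q(x) = -x^2 - x - 2/3.
Indicial equation: r(r-1) + (11/6) r + (-2/3) = 0 -> roots r_1 = 1/2, r_2 = -4/3.
Take r = r_1 = 1/2. Let y(x) = x^r sum_{n>=0} a_n x^n with a_0 = 1.
Substitute y = x^r sum a_n x^n and match x^{r+n}. The recurrence is
  D(n) a_n - 1 a_{n-1} - 1 a_{n-2} = 0,  where D(n) = (r+n)(r+n-1) + (11/6)(r+n) + (-2/3).
  a_n = [1 a_{n-1} + 1 a_{n-2}] / D(n).
Since the indicial polynomial factors as (r - r_1)(r - r_2), D(n) = (r_1 + n - r_1)(r_1 + n - r_2) = n(n + 11/6).
Evaluating step by step (a_0 = 1):
  n = 1: D(1) = 1(1 + 11/6) = 17/6; numerator = 1(1) = 1; a_1 = (1)/(17/6) = 6/17
  n = 2: D(2) = 2(2 + 11/6) = 23/3; numerator = 1(6/17) + 1(1) = 23/17; a_2 = (23/17)/(23/3) = 3/17
  n = 3: D(3) = 3(3 + 11/6) = 29/2; numerator = 1(3/17) + 1(6/17) = 9/17; a_3 = (9/17)/(29/2) = 18/493

r = 1/2; a_0 = 1; a_1 = 6/17; a_2 = 3/17; a_3 = 18/493


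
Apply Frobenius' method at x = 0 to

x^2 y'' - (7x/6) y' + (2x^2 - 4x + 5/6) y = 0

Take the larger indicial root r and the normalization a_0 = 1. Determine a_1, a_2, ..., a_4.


Write in Frobenius form y'' + (p(x)/x) y' + (q(x)/x^2) y = 0:
  p(x) = -7/6,  q(x) = 2x^2 - 4x + 5/6.
Indicial equation: r(r-1) + (-7/6) r + (5/6) = 0 -> roots r_1 = 5/3, r_2 = 1/2.
Take r = r_1 = 5/3. Let y(x) = x^r sum_{n>=0} a_n x^n with a_0 = 1.
Substitute y = x^r sum a_n x^n and match x^{r+n}. The recurrence is
  D(n) a_n - 4 a_{n-1} + 2 a_{n-2} = 0,  where D(n) = (r+n)(r+n-1) + (-7/6)(r+n) + (5/6).
  a_n = [4 a_{n-1} - 2 a_{n-2}] / D(n).
Since the indicial polynomial factors as (r - r_1)(r - r_2), D(n) = (r_1 + n - r_1)(r_1 + n - r_2) = n(n + 7/6).
Evaluating step by step (a_0 = 1):
  n = 1: D(1) = 1(1 + 7/6) = 13/6; numerator = 4(1) = 4; a_1 = (4)/(13/6) = 24/13
  n = 2: D(2) = 2(2 + 7/6) = 19/3; numerator = 4(24/13) - 2(1) = 70/13; a_2 = (70/13)/(19/3) = 210/247
  n = 3: D(3) = 3(3 + 7/6) = 25/2; numerator = 4(210/247) - 2(24/13) = -72/247; a_3 = (-72/247)/(25/2) = -144/6175
  n = 4: D(4) = 4(4 + 7/6) = 62/3; numerator = 4(-144/6175) - 2(210/247) = -852/475; a_4 = (-852/475)/(62/3) = -1278/14725

r = 5/3; a_0 = 1; a_1 = 24/13; a_2 = 210/247; a_3 = -144/6175; a_4 = -1278/14725


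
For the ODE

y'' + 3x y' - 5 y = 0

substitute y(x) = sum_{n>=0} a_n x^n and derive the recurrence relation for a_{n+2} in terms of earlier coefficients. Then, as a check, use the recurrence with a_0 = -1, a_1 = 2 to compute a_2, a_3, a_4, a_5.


Substitute y = sum_n a_n x^n.
y''(x) has coefficient (n+2)(n+1) a_{n+2} at x^n;
3 x y'(x) has coefficient 3 n a_n at x^n (shift);
-5 y(x) has coefficient -5 a_n at x^n.
Matching x^n: (n+2)(n+1) a_{n+2} + (3n - 5) a_n = 0.
Thus a_{n+2} = (-3n + 5) / ((n+1)(n+2)) * a_n.

Check with a_0 = -1, a_1 = 2 (apply the recurrence for n = 0, 1, 2, 3): a_0 = -1, a_1 = 2, a_2 = -5/2, a_3 = 2/3, a_4 = 5/24, a_5 = -2/15.

a_(n+2) = (-3n + 5) / ((n+1)(n+2)) * a_n; check: a_0 = -1, a_1 = 2, a_2 = -5/2, a_3 = 2/3, a_4 = 5/24, a_5 = -2/15
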